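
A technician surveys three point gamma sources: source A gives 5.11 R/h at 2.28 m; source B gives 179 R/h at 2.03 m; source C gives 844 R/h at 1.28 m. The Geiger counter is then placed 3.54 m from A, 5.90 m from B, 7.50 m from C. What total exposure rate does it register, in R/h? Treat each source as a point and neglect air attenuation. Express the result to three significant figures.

By superposition, sum each source's inverse-square contribution:
A: 5.11 × (2.28/3.54)² = 2.120 R/h
B: 179 × (2.03/5.90)² = 21.19 R/h
C: 844 × (1.28/7.50)² = 24.58 R/h
Total = 2.120 + 21.19 + 24.58 = 47.89 R/h.

47.9 R/h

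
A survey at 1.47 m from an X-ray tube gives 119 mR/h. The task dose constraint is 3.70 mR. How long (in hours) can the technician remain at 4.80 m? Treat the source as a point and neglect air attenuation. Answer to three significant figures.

Using I₁d₁² = I₂d₂², rate at 4.80 m:
119 × (1.47/4.80)² = 119 × 0.09379 = 11.16 mR/h.
Stay time = 3.70 mR ÷ 11.16 mR/h = 0.3315 h.

0.332 h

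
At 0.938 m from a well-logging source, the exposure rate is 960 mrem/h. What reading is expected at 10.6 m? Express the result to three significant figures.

7.52 mrem/h

Intensity scales as (d₁/d₂)², so the rate at 10.6 m is
(0.938/10.6)² = 0.007831, so 960 × 0.007831 = 7.518 mrem/h.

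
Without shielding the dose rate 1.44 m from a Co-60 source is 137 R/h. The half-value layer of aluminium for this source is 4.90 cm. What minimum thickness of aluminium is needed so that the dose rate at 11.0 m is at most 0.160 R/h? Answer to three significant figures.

19.0 cm

At 11.0 m, distance alone gives (1.44/11.0)² = 0.01714, so 137 × 0.01714 = 2.348 R/h.
Further attenuation needed: 2.348/0.160 = 14.67.
n = log₂(14.67) = 3.875 half-value layers.
Thickness = 3.875 × 4.90 cm = 18.99 cm.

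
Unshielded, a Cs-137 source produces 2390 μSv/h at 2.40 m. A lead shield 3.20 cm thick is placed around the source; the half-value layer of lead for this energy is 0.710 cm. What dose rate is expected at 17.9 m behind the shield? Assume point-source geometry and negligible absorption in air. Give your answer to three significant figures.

1.89 μSv/h

Distance alone: (2.40/17.9)² = 0.01798, so 2390 × 0.01798 = 42.97 μSv/h.
Shield: 3.20/0.710 = 4.507 half-value layers → attenuation 2^(−4.507) = 0.04398.
Combined: 42.97 × 0.04398 = 1.890 μSv/h.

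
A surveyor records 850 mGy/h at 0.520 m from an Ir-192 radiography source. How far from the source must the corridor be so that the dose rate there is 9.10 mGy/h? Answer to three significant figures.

Intensity scales as (d₁/d₂)², so d₂ = d₁·√(I₁/I₂).
I₁/I₂ = 850/9.10 = 93.41, so d₂ = 0.520 × √93.41 = 5.026 m.

5.03 m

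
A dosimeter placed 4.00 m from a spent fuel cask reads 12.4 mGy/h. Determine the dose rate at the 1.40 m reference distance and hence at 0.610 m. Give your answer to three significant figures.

By the inverse-square law,
At 1.40 m: 12.4 × (4.00/1.40)² = 12.4 × 8.163 = 101.2 mGy/h
At 0.610 m: (1.40/0.610)² = 5.267, so 101.2 × 5.267 = 533.0 mGy/h.

101 mGy/h; 533 mGy/h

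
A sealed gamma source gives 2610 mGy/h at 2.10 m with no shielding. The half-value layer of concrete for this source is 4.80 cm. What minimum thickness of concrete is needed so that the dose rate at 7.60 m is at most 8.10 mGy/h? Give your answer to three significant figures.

At 7.60 m, distance alone gives (2.10/7.60)² = 0.07635, so 2610 × 0.07635 = 199.3 mGy/h.
Further attenuation needed: 199.3/8.10 = 24.60.
n = log₂(24.60) = 4.621 half-value layers.
Thickness = 4.621 × 4.80 cm = 22.18 cm.

22.2 cm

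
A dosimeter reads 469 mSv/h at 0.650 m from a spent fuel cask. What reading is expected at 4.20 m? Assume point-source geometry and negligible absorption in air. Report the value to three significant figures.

11.2 mSv/h

Using I₁d₁² = I₂d₂², the rate at 4.20 m is
(0.650/4.20)² = 0.02395, so 469 × 0.02395 = 11.23 mSv/h.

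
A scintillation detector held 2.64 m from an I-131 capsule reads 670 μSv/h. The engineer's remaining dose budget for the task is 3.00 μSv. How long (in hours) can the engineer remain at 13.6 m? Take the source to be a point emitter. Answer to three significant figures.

By the inverse-square law, rate at 13.6 m:
(2.64/13.6)² = 0.03768, so 670 × 0.03768 = 25.25 μSv/h.
Stay time = 3.00 μSv ÷ 25.25 μSv/h = 0.1188 h.

0.119 h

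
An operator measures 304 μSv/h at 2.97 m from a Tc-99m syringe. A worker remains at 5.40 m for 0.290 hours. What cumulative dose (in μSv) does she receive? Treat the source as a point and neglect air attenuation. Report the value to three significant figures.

Intensity scales as (d₁/d₂)², so rate at 5.40 m:
304 × (2.97/5.40)² = 304 × 0.3025 = 91.96 μSv/h.
Dose = rate × time = 91.96 μSv/h × 0.2900 h = 26.67 μSv.

26.7 μSv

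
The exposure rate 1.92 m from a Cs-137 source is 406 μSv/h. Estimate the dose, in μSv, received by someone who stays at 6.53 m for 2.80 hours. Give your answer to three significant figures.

Intensity scales as (d₁/d₂)², so rate at 6.53 m:
(1.92/6.53)² = 0.08645, so 406 × 0.08645 = 35.10 μSv/h.
Dose = rate × time = 35.10 μSv/h × 2.800 h = 98.28 μSv.

98.3 μSv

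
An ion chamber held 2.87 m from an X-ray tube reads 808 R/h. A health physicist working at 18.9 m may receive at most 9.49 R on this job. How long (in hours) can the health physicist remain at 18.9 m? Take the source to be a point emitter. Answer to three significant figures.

0.509 h

Since intensity falls as 1/r², rate at 18.9 m:
(2.87/18.9)² = 0.02306, so 808 × 0.02306 = 18.63 R/h.
Stay time = 9.49 R ÷ 18.63 R/h = 0.5094 h.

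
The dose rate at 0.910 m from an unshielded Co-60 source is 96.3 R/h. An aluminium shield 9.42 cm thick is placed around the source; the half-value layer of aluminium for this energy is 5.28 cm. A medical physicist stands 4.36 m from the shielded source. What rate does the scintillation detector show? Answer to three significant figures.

Distance alone: (0.910/4.36)² = 0.04356, so 96.3 × 0.04356 = 4.195 R/h.
Shield: 9.42/5.28 = 1.784 half-value layers → attenuation 2^(−1.784) = 0.2904.
Combined: 4.195 × 0.2904 = 1.218 R/h.

1.22 R/h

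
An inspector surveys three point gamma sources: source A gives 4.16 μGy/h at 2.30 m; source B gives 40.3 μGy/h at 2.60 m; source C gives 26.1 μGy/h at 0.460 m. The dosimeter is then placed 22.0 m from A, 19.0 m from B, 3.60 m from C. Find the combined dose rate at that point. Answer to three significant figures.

1.23 μGy/h

Each source contributes Iᵢ·(dᵢ/rᵢ)²; contributions add.
A: 4.16 × (2.30/22.0)² = 0.04547 μGy/h
B: 40.3 × (2.60/19.0)² = 0.7546 μGy/h
C: 26.1 × (0.460/3.60)² = 0.4261 μGy/h
Total = 0.04547 + 0.7546 + 0.4261 = 1.226 μGy/h.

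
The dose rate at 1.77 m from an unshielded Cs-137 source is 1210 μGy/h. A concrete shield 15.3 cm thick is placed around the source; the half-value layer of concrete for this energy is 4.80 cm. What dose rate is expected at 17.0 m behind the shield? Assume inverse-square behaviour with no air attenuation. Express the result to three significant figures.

Distance alone: 1210 × (1.77/17.0)² = 1210 × 0.01084 = 13.12 μGy/h.
Shield: 15.3/4.80 = 3.188 half-value layers → attenuation 2^(−3.188) = 0.1097.
Combined: 13.12 × 0.1097 = 1.439 μGy/h.

1.44 μGy/h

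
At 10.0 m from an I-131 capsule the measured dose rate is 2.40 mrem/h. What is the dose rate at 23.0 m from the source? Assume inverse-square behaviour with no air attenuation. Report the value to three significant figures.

0.454 mrem/h

By the inverse-square law, scaling from 10.0 m to 23.0 m:
(10.0/23.0)² = 0.1890, so 2.40 × 0.1890 = 0.4536 mrem/h.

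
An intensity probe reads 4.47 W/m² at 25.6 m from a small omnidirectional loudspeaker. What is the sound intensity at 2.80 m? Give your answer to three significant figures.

374 W/m²

Applying the 1/r² law, the rate at 2.80 m is
(25.6/2.80)² = 83.59, so 4.47 × 83.59 = 373.6 W/m².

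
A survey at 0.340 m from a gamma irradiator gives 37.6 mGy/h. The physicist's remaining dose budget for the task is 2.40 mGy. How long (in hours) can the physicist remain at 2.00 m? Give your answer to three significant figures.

Applying the 1/r² law, rate at 2.00 m:
(0.340/2.00)² = 0.02890, so 37.6 × 0.02890 = 1.087 mGy/h.
Stay time = 2.40 mGy ÷ 1.087 mGy/h = 2.208 h.

2.21 h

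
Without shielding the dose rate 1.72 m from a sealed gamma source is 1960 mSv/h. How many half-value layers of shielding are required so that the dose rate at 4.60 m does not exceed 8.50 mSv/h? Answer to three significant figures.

At 4.60 m, distance alone gives (1.72/4.60)² = 0.1398, so 1960 × 0.1398 = 274.0 mSv/h.
Further attenuation needed: 274.0/8.50 = 32.24.
n = log₂(32.24) = 5.011 half-value layers.

5.01 half-value layers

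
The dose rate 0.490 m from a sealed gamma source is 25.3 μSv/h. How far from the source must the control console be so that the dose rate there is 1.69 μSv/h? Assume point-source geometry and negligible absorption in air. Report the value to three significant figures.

By the inverse-square law, d₂ = d₁·√(I₁/I₂).
I₁/I₂ = 25.3/1.69 = 14.97, so d₂ = 0.490 × √14.97 = 1.896 m.

1.90 m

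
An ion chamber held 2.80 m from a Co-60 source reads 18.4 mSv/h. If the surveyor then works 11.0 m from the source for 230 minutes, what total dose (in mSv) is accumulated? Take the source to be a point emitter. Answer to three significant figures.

4.57 mSv

Using I₁d₁² = I₂d₂², rate at 11.0 m:
18.4 × (2.80/11.0)² = 18.4 × 0.06479 = 1.192 mSv/h.
Dose = rate × time = 1.192 mSv/h × 3.833 h = 4.569 mSv.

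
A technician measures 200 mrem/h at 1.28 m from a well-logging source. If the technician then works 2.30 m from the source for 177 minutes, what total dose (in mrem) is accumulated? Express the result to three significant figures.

183 mrem

By the inverse-square law, rate at 2.30 m:
200 × (1.28/2.30)² = 200 × 0.3097 = 61.94 mrem/h.
Dose = rate × time = 61.94 mrem/h × 2.950 h = 182.7 mrem.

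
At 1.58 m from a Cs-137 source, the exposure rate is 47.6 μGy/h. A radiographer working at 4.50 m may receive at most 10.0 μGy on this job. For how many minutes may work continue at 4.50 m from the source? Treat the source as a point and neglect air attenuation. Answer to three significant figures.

102 min

Since intensity falls as 1/r², rate at 4.50 m:
47.6 × (1.58/4.50)² = 47.6 × 0.1233 = 5.869 μGy/h.
Stay time = 10.0 μGy ÷ 5.869 μGy/h = 1.704 h = 102.2 min.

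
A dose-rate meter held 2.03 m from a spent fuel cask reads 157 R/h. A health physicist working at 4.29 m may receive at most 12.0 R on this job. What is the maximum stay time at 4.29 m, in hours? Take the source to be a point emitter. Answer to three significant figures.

By the inverse-square law, rate at 4.29 m:
157 × (2.03/4.29)² = 157 × 0.2239 = 35.15 R/h.
Stay time = 12.0 R ÷ 35.15 R/h = 0.3414 h.

0.341 h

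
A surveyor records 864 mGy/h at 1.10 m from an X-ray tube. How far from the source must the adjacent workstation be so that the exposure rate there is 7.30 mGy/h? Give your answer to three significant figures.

12.0 m

Since intensity falls as 1/r², d₂ = d₁·√(I₁/I₂).
I₁/I₂ = 864/7.30 = 118.4, so d₂ = 1.10 × √118.4 = 11.97 m.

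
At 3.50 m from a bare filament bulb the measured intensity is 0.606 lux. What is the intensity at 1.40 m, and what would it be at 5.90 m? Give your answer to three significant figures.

3.79 lux; 0.213 lux

Using I₁d₁² = I₂d₂²,
At 1.40 m: (3.50/1.40)² = 6.250, so 0.606 × 6.250 = 3.788 lux
At 5.90 m: (1.40/5.90)² = 0.05631, so 3.788 × 0.05631 = 0.2133 lux.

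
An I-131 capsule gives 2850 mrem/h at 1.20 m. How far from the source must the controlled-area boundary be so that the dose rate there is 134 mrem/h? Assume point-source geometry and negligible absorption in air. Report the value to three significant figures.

5.53 m

Intensity scales as (d₁/d₂)², so d₂ = d₁·√(I₁/I₂).
I₁/I₂ = 2850/134 = 21.27, so d₂ = 1.20 × √21.27 = 5.534 m.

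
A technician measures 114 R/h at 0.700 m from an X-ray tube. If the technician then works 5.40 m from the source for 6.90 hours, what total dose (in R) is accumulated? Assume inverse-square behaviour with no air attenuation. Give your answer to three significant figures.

13.2 R

Since intensity falls as 1/r², rate at 5.40 m:
(0.700/5.40)² = 0.01680, so 114 × 0.01680 = 1.915 R/h.
Dose = rate × time = 1.915 R/h × 6.900 h = 13.21 R.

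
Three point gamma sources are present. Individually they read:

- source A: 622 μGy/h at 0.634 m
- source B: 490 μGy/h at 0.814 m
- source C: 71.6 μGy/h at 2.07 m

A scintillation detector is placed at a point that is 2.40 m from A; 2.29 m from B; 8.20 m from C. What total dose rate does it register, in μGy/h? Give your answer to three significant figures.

By superposition, sum each source's inverse-square contribution:
A: 622 × (0.634/2.40)² = 43.41 μGy/h
B: 490 × (0.814/2.29)² = 61.91 μGy/h
C: 71.6 × (2.07/8.20)² = 4.563 μGy/h
Total = 43.41 + 61.91 + 4.563 = 109.9 μGy/h.

110 μGy/h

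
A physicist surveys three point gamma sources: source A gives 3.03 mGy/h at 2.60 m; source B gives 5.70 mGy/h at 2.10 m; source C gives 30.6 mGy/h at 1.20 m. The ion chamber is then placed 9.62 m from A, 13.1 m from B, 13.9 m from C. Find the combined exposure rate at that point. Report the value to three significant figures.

By superposition, sum each source's inverse-square contribution:
A: 3.03 × (2.60/9.62)² = 0.2213 mGy/h
B: 5.70 × (2.10/13.1)² = 0.1465 mGy/h
C: 30.6 × (1.20/13.9)² = 0.2281 mGy/h
Total = 0.2213 + 0.1465 + 0.2281 = 0.5959 mGy/h.

0.596 mGy/h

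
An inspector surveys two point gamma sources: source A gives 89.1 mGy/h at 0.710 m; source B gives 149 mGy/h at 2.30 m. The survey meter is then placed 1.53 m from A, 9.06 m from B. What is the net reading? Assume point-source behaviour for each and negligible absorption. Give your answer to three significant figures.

By superposition, sum each source's inverse-square contribution:
A: 89.1 × (0.710/1.53)² = 19.19 mGy/h
B: 149 × (2.30/9.06)² = 9.603 mGy/h
Total = 19.19 + 9.603 = 28.79 mGy/h.

28.8 mGy/h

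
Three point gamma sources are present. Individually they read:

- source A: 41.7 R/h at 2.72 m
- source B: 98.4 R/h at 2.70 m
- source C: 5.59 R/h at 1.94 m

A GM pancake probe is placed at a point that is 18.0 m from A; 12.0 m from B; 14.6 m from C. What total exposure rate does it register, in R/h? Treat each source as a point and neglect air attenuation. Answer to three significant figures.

Each source contributes Iᵢ·(dᵢ/rᵢ)²; contributions add.
A: 41.7 × (2.72/18.0)² = 0.9522 R/h
B: 98.4 × (2.70/12.0)² = 4.982 R/h
C: 5.59 × (1.94/14.6)² = 0.09870 R/h
Total = 0.9522 + 4.982 + 0.09870 = 6.033 R/h.

6.03 R/h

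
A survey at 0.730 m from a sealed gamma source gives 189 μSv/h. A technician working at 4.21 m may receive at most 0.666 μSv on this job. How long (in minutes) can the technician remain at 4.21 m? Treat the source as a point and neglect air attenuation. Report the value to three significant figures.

Intensity scales as (d₁/d₂)², so rate at 4.21 m:
(0.730/4.21)² = 0.03007, so 189 × 0.03007 = 5.683 μSv/h.
Stay time = 0.666 μSv ÷ 5.683 μSv/h = 0.1172 h = 7.032 min.

7.03 min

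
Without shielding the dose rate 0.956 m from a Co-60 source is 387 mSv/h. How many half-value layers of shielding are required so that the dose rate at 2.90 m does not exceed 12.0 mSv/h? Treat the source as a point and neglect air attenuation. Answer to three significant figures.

At 2.90 m, distance alone gives (0.956/2.90)² = 0.1087, so 387 × 0.1087 = 42.07 mSv/h.
Further attenuation needed: 42.07/12.0 = 3.506.
n = log₂(3.506) = 1.810 half-value layers.

1.81 half-value layers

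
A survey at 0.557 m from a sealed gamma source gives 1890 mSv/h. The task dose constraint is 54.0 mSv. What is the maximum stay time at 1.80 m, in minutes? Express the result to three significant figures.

17.9 min

Intensity scales as (d₁/d₂)², so rate at 1.80 m:
1890 × (0.557/1.80)² = 1890 × 0.09576 = 181.0 mSv/h.
Stay time = 54.0 mSv ÷ 181.0 mSv/h = 0.2983 h = 17.90 min.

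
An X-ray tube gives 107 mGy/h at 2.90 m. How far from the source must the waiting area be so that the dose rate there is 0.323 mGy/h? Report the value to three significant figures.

Using I₁d₁² = I₂d₂², d₂ = d₁·√(I₁/I₂).
I₁/I₂ = 107/0.323 = 331.3, so d₂ = 2.90 × √331.3 = 52.78 m.

52.8 m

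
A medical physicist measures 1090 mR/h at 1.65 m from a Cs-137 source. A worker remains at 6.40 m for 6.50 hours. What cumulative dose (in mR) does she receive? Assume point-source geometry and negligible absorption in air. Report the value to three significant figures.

471 mR

Intensity scales as (d₁/d₂)², so rate at 6.40 m:
1090 × (1.65/6.40)² = 1090 × 0.06647 = 72.45 mR/h.
Dose = rate × time = 72.45 mR/h × 6.500 h = 470.9 mR.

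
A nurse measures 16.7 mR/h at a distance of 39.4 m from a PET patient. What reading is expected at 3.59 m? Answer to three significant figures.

2010 mR/h

Intensity scales as (d₁/d₂)², so the rate at 3.59 m is
(39.4/3.59)² = 120.4, so 16.7 × 120.4 = 2011 mR/h.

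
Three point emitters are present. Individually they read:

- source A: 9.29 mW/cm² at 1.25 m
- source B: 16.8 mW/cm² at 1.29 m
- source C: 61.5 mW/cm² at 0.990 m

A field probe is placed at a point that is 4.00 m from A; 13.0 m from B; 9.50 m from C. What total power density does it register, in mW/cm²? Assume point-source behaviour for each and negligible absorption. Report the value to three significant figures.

1.74 mW/cm²

Each source contributes Iᵢ·(dᵢ/rᵢ)²; contributions add.
A: 9.29 × (1.25/4.00)² = 0.9072 mW/cm²
B: 16.8 × (1.29/13.0)² = 0.1654 mW/cm²
C: 61.5 × (0.990/9.50)² = 0.6679 mW/cm²
Total = 0.9072 + 0.1654 + 0.6679 = 1.740 mW/cm².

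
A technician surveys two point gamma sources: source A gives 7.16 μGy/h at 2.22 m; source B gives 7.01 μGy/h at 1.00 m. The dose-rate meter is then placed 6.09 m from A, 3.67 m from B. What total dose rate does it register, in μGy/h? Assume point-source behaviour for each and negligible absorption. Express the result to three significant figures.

1.47 μGy/h

Each source contributes Iᵢ·(dᵢ/rᵢ)²; contributions add.
A: 7.16 × (2.22/6.09)² = 0.9514 μGy/h
B: 7.01 × (1.00/3.67)² = 0.5205 μGy/h
Total = 0.9514 + 0.5205 = 1.472 μGy/h.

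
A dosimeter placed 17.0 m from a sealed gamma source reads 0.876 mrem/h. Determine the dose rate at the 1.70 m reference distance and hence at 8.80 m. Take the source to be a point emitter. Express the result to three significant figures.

87.6 mrem/h; 3.27 mrem/h

Intensity scales as (d₁/d₂)², so
At 1.70 m: 0.876 × (17.0/1.70)² = 0.876 × 100.0 = 87.60 mrem/h
At 8.80 m: (1.70/8.80)² = 0.03732, so 87.60 × 0.03732 = 3.269 mrem/h.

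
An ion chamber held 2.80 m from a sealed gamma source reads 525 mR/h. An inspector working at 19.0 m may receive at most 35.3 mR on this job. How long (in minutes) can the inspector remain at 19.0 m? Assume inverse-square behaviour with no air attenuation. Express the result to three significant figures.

Since intensity falls as 1/r², rate at 19.0 m:
(2.80/19.0)² = 0.02172, so 525 × 0.02172 = 11.40 mR/h.
Stay time = 35.3 mR ÷ 11.40 mR/h = 3.096 h = 185.8 min.

186 min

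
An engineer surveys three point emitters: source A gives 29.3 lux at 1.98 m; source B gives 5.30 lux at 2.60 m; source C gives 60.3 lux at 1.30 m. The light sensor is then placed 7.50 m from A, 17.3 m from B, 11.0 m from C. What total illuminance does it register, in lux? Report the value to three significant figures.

3.00 lux

By superposition, sum each source's inverse-square contribution:
A: 29.3 × (1.98/7.50)² = 2.042 lux
B: 5.30 × (2.60/17.3)² = 0.1197 lux
C: 60.3 × (1.30/11.0)² = 0.8422 lux
Total = 2.042 + 0.1197 + 0.8422 = 3.004 lux.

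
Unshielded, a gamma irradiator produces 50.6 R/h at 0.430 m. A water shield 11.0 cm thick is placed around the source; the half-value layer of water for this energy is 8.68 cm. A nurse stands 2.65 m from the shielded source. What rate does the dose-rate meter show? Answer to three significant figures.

0.553 R/h

Distance alone: (0.430/2.65)² = 0.02633, so 50.6 × 0.02633 = 1.332 R/h.
Shield: 11.0/8.68 = 1.267 half-value layers → attenuation 2^(−1.267) = 0.4155.
Combined: 1.332 × 0.4155 = 0.5534 R/h.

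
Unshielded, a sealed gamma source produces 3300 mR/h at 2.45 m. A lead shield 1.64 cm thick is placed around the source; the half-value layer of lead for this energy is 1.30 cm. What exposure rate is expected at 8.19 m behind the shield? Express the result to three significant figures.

Distance alone: 3300 × (2.45/8.19)² = 3300 × 0.08949 = 295.3 mR/h.
Shield: 1.64/1.30 = 1.262 half-value layers → attenuation 2^(−1.262) = 0.4170.
Combined: 295.3 × 0.4170 = 123.1 mR/h.

123 mR/h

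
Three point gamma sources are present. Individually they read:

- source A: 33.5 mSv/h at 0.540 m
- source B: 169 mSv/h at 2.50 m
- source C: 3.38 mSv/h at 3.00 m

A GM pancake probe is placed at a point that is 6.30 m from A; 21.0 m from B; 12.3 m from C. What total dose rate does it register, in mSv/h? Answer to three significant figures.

By superposition, sum each source's inverse-square contribution:
A: 33.5 × (0.540/6.30)² = 0.2461 mSv/h
B: 169 × (2.50/21.0)² = 2.395 mSv/h
C: 3.38 × (3.00/12.3)² = 0.2011 mSv/h
Total = 0.2461 + 2.395 + 0.2011 = 2.842 mSv/h.

2.84 mSv/h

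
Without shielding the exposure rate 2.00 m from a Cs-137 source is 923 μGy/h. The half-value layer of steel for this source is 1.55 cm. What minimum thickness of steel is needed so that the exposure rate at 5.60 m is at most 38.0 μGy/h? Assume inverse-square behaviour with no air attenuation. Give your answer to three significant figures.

2.53 cm

At 5.60 m, distance alone gives (2.00/5.60)² = 0.1276, so 923 × 0.1276 = 117.8 μGy/h.
Further attenuation needed: 117.8/38.0 = 3.100.
n = log₂(3.100) = 1.632 half-value layers.
Thickness = 1.632 × 1.55 cm = 2.530 cm.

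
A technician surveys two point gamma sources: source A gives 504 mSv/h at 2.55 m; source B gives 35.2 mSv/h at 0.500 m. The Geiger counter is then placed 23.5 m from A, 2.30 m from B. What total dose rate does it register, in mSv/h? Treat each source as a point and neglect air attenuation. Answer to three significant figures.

Each source contributes Iᵢ·(dᵢ/rᵢ)²; contributions add.
A: 504 × (2.55/23.5)² = 5.934 mSv/h
B: 35.2 × (0.500/2.30)² = 1.664 mSv/h
Total = 5.934 + 1.664 = 7.598 mSv/h.

7.60 mSv/h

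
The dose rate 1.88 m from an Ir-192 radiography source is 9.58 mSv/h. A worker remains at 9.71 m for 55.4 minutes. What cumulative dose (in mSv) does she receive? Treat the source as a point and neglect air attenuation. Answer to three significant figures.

0.332 mSv

Applying the 1/r² law, rate at 9.71 m:
9.58 × (1.88/9.71)² = 9.58 × 0.03749 = 0.3592 mSv/h.
Dose = rate × time = 0.3592 mSv/h × 0.9233 h = 0.3316 mSv.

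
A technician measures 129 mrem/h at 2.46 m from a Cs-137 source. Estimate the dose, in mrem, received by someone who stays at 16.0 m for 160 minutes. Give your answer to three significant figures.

Since intensity falls as 1/r², rate at 16.0 m:
(2.46/16.0)² = 0.02364, so 129 × 0.02364 = 3.050 mrem/h.
Dose = rate × time = 3.050 mrem/h × 2.667 h = 8.134 mrem.

8.13 mrem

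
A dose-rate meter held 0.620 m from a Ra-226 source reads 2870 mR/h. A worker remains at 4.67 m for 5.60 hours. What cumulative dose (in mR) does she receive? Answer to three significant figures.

283 mR

By the inverse-square law, rate at 4.67 m:
(0.620/4.67)² = 0.01763, so 2870 × 0.01763 = 50.60 mR/h.
Dose = rate × time = 50.60 mR/h × 5.600 h = 283.4 mR.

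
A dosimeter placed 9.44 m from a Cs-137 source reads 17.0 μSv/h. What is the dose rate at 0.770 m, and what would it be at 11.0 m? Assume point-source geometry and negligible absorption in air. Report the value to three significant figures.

Intensity scales as (d₁/d₂)², so
At 0.770 m: 17.0 × (9.44/0.770)² = 17.0 × 150.3 = 2555 μSv/h
At 11.0 m: (0.770/11.0)² = 0.004900, so 2555 × 0.004900 = 12.52 μSv/h.

2560 μSv/h; 12.5 μSv/h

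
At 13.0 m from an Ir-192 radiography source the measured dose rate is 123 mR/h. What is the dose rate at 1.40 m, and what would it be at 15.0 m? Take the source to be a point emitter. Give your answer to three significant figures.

10600 mR/h; 92.4 mR/h

By the inverse-square law,
At 1.40 m: (13.0/1.40)² = 86.22, so 123 × 86.22 = 10610 mR/h
At 15.0 m: (1.40/15.0)² = 0.008711, so 10610 × 0.008711 = 92.42 mR/h.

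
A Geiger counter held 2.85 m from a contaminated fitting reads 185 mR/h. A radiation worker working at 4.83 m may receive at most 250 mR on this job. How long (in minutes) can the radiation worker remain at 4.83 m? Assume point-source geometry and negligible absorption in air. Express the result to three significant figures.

233 min

Intensity scales as (d₁/d₂)², so rate at 4.83 m:
185 × (2.85/4.83)² = 185 × 0.3482 = 64.42 mR/h.
Stay time = 250 mR ÷ 64.42 mR/h = 3.881 h = 232.9 min.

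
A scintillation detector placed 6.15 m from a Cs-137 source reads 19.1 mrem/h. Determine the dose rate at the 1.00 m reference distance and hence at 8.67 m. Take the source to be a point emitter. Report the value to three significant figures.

By the inverse-square law,
At 1.00 m: (6.15/1.00)² = 37.82, so 19.1 × 37.82 = 722.4 mrem/h
At 8.67 m: 722.4 × (1.00/8.67)² = 722.4 × 0.01330 = 9.608 mrem/h.

722 mrem/h; 9.61 mrem/h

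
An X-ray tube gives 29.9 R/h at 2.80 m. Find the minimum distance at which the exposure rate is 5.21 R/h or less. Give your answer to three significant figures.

By the inverse-square law, d₂ = d₁·√(I₁/I₂).
I₁/I₂ = 29.9/5.21 = 5.739, so d₂ = 2.80 × √5.739 = 6.708 m.

6.71 m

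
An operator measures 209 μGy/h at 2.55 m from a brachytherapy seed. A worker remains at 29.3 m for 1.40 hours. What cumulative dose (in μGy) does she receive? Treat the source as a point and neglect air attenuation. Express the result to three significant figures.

Since intensity falls as 1/r², rate at 29.3 m:
209 × (2.55/29.3)² = 209 × 0.007574 = 1.583 μGy/h.
Dose = rate × time = 1.583 μGy/h × 1.400 h = 2.216 μGy.

2.22 μGy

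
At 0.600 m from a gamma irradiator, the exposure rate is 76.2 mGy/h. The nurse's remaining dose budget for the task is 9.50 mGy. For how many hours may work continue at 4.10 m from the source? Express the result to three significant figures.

5.82 h

Intensity scales as (d₁/d₂)², so rate at 4.10 m:
76.2 × (0.600/4.10)² = 76.2 × 0.02142 = 1.632 mGy/h.
Stay time = 9.50 mGy ÷ 1.632 mGy/h = 5.821 h.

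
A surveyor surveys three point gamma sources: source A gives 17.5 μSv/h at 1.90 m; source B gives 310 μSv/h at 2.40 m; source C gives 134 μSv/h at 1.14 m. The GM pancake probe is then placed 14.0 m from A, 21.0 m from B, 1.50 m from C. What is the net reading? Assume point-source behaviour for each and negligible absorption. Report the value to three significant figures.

Each source contributes Iᵢ·(dᵢ/rᵢ)²; contributions add.
A: 17.5 × (1.90/14.0)² = 0.3223 μSv/h
B: 310 × (2.40/21.0)² = 4.049 μSv/h
C: 134 × (1.14/1.50)² = 77.40 μSv/h
Total = 0.3223 + 4.049 + 77.40 = 81.77 μSv/h.

81.8 μSv/h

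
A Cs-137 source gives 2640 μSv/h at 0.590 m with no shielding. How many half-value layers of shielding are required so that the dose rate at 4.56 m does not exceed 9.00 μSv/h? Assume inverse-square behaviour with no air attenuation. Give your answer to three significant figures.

At 4.56 m, distance alone gives (0.590/4.56)² = 0.01674, so 2640 × 0.01674 = 44.19 μSv/h.
Further attenuation needed: 44.19/9.00 = 4.910.
n = log₂(4.910) = 2.296 half-value layers.

2.30 half-value layers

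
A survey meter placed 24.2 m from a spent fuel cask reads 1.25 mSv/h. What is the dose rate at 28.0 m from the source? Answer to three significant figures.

0.934 mSv/h

Using I₁d₁² = I₂d₂², scaling from 24.2 m to 28.0 m:
(24.2/28.0)² = 0.7470, so 1.25 × 0.7470 = 0.9337 mSv/h.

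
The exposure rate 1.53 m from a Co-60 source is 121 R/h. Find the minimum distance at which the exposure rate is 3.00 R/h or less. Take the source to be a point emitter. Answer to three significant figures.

9.72 m

Using I₁d₁² = I₂d₂², d₂ = d₁·√(I₁/I₂).
I₁/I₂ = 121/3.00 = 40.33, so d₂ = 1.53 × √40.33 = 9.716 m.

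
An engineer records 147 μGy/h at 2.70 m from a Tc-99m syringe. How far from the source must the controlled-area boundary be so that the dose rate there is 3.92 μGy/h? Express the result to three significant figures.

Intensity scales as (d₁/d₂)², so d₂ = d₁·√(I₁/I₂).
I₁/I₂ = 147/3.92 = 37.50, so d₂ = 2.70 × √37.50 = 16.53 m.

16.5 m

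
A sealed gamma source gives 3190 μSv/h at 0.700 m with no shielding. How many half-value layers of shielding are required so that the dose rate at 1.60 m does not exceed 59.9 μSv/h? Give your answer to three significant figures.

At 1.60 m, distance alone gives (0.700/1.60)² = 0.1914, so 3190 × 0.1914 = 610.6 μSv/h.
Further attenuation needed: 610.6/59.9 = 10.19.
n = log₂(10.19) = 3.349 half-value layers.

3.35 half-value layers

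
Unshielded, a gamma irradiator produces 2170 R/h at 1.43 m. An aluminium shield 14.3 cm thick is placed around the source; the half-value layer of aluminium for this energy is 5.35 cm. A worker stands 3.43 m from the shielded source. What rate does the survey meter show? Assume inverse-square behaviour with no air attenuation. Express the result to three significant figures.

Distance alone: (1.43/3.43)² = 0.1738, so 2170 × 0.1738 = 377.1 R/h.
Shield: 14.3/5.35 = 2.673 half-value layers → attenuation 2^(−2.673) = 0.1568.
Combined: 377.1 × 0.1568 = 59.13 R/h.

59.1 R/h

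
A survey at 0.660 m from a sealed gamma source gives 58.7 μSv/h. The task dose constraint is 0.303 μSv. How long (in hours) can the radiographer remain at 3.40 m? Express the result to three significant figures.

0.137 h

Applying the 1/r² law, rate at 3.40 m:
(0.660/3.40)² = 0.03768, so 58.7 × 0.03768 = 2.212 μSv/h.
Stay time = 0.303 μSv ÷ 2.212 μSv/h = 0.1370 h.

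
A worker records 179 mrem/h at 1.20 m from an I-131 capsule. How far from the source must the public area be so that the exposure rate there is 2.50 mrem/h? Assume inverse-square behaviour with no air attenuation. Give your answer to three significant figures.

10.2 m

By the inverse-square law, d₂ = d₁·√(I₁/I₂).
I₁/I₂ = 179/2.50 = 71.60, so d₂ = 1.20 × √71.60 = 10.15 m.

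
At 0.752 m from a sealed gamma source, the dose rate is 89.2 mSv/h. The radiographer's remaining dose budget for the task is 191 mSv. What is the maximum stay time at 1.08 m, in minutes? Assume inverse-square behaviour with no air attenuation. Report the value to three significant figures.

265 min

Using I₁d₁² = I₂d₂², rate at 1.08 m:
(0.752/1.08)² = 0.4848, so 89.2 × 0.4848 = 43.24 mSv/h.
Stay time = 191 mSv ÷ 43.24 mSv/h = 4.417 h = 265.0 min.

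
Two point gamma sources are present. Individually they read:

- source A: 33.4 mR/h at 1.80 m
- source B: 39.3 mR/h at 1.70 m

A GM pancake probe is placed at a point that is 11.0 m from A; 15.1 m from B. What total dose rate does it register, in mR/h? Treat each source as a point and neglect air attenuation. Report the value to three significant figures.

1.39 mR/h

Each source contributes Iᵢ·(dᵢ/rᵢ)²; contributions add.
A: 33.4 × (1.80/11.0)² = 0.8943 mR/h
B: 39.3 × (1.70/15.1)² = 0.4981 mR/h
Total = 0.8943 + 0.4981 = 1.392 mR/h.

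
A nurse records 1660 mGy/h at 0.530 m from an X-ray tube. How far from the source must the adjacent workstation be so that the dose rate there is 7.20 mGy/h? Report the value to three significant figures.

Applying the 1/r² law, d₂ = d₁·√(I₁/I₂).
I₁/I₂ = 1660/7.20 = 230.6, so d₂ = 0.530 × √230.6 = 8.048 m.

8.05 m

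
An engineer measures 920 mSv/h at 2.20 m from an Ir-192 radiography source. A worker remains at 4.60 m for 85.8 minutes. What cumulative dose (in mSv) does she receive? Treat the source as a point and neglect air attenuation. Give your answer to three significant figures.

Applying the 1/r² law, rate at 4.60 m:
920 × (2.20/4.60)² = 920 × 0.2287 = 210.4 mSv/h.
Dose = rate × time = 210.4 mSv/h × 1.430 h = 300.9 mSv.

301 mSv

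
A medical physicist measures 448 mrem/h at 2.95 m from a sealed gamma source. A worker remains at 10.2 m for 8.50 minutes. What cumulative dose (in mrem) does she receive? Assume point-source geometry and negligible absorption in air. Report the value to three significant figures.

5.31 mrem

Since intensity falls as 1/r², rate at 10.2 m:
448 × (2.95/10.2)² = 448 × 0.08365 = 37.48 mrem/h.
Dose = rate × time = 37.48 mrem/h × 0.1417 h = 5.311 mrem.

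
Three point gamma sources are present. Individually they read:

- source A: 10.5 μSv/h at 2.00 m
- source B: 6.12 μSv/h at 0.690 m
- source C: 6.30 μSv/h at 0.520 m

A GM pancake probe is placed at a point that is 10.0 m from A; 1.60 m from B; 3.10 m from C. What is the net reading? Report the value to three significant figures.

Each source contributes Iᵢ·(dᵢ/rᵢ)²; contributions add.
A: 10.5 × (2.00/10.0)² = 0.4200 μSv/h
B: 6.12 × (0.690/1.60)² = 1.138 μSv/h
C: 6.30 × (0.520/3.10)² = 0.1773 μSv/h
Total = 0.4200 + 1.138 + 0.1773 = 1.735 μSv/h.

1.74 μSv/h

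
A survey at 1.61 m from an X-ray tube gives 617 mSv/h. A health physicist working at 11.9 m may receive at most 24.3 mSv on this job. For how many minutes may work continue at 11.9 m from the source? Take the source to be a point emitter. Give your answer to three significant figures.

129 min

By the inverse-square law, rate at 11.9 m:
(1.61/11.9)² = 0.01830, so 617 × 0.01830 = 11.29 mSv/h.
Stay time = 24.3 mSv ÷ 11.29 mSv/h = 2.152 h = 129.1 min.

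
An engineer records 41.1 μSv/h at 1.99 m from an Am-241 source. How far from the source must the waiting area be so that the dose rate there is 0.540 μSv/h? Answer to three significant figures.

Applying the 1/r² law, d₂ = d₁·√(I₁/I₂).
I₁/I₂ = 41.1/0.540 = 76.11, so d₂ = 1.99 × √76.11 = 17.36 m.

17.4 m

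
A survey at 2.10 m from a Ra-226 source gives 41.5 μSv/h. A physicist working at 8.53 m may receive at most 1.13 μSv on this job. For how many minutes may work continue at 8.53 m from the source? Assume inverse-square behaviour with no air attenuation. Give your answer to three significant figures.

27.0 min

Using I₁d₁² = I₂d₂², rate at 8.53 m:
41.5 × (2.10/8.53)² = 41.5 × 0.06061 = 2.515 μSv/h.
Stay time = 1.13 μSv ÷ 2.515 μSv/h = 0.4493 h = 26.96 min.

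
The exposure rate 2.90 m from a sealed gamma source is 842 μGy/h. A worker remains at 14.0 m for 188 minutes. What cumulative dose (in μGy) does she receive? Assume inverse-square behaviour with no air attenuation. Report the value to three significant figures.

Since intensity falls as 1/r², rate at 14.0 m:
(2.90/14.0)² = 0.04291, so 842 × 0.04291 = 36.13 μGy/h.
Dose = rate × time = 36.13 μGy/h × 3.133 h = 113.2 μGy.

113 μGy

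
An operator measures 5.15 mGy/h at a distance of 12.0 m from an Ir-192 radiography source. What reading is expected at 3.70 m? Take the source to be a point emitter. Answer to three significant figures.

54.2 mGy/h

By the inverse-square law, the rate at 3.70 m is
5.15 × (12.0/3.70)² = 5.15 × 10.52 = 54.18 mGy/h.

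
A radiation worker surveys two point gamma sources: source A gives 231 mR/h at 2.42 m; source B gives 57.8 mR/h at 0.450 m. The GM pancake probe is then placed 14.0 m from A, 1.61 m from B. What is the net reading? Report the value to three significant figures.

11.4 mR/h

Each source contributes Iᵢ·(dᵢ/rᵢ)²; contributions add.
A: 231 × (2.42/14.0)² = 6.902 mR/h
B: 57.8 × (0.450/1.61)² = 4.515 mR/h
Total = 6.902 + 4.515 = 11.42 mR/h.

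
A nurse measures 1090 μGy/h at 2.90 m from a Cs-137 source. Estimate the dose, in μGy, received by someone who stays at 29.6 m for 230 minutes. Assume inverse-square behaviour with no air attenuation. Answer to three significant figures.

40.1 μGy

Since intensity falls as 1/r², rate at 29.6 m:
(2.90/29.6)² = 0.009599, so 1090 × 0.009599 = 10.46 μGy/h.
Dose = rate × time = 10.46 μGy/h × 3.833 h = 40.09 μGy.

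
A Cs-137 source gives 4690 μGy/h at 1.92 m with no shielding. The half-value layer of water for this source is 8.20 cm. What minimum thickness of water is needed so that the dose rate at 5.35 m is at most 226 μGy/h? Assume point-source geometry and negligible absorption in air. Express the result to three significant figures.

11.6 cm

At 5.35 m, distance alone gives (1.92/5.35)² = 0.1288, so 4690 × 0.1288 = 604.1 μGy/h.
Further attenuation needed: 604.1/226 = 2.673.
n = log₂(2.673) = 1.418 half-value layers.
Thickness = 1.418 × 8.20 cm = 11.63 cm.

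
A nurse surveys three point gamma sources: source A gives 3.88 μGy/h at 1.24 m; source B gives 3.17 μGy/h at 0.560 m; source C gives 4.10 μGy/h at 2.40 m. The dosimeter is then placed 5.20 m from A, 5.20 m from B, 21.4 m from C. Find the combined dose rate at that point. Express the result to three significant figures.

By superposition, sum each source's inverse-square contribution:
A: 3.88 × (1.24/5.20)² = 0.2206 μGy/h
B: 3.17 × (0.560/5.20)² = 0.03676 μGy/h
C: 4.10 × (2.40/21.4)² = 0.05157 μGy/h
Total = 0.2206 + 0.03676 + 0.05157 = 0.3089 μGy/h.

0.309 μGy/h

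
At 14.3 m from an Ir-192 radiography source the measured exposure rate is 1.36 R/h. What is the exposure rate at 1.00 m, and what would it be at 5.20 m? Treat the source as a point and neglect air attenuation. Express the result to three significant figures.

By the inverse-square law,
At 1.00 m: (14.3/1.00)² = 204.5, so 1.36 × 204.5 = 278.1 R/h
At 5.20 m: 278.1 × (1.00/5.20)² = 278.1 × 0.03698 = 10.28 R/h.

278 R/h; 10.3 R/h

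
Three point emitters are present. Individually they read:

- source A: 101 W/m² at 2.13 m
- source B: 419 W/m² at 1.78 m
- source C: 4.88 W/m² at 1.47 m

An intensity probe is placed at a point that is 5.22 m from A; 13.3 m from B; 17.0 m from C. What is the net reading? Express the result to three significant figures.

By superposition, sum each source's inverse-square contribution:
A: 101 × (2.13/5.22)² = 16.82 W/m²
B: 419 × (1.78/13.3)² = 7.505 W/m²
C: 4.88 × (1.47/17.0)² = 0.03649 W/m²
Total = 16.82 + 7.505 + 0.03649 = 24.36 W/m².

24.4 W/m²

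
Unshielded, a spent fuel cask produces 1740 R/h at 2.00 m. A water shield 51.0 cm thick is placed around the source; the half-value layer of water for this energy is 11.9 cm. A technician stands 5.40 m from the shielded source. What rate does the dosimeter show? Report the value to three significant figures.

Distance alone: 1740 × (2.00/5.40)² = 1740 × 0.1372 = 238.7 R/h.
Shield: 51.0/11.9 = 4.286 half-value layers → attenuation 2^(−4.286) = 0.05126.
Combined: 238.7 × 0.05126 = 12.24 R/h.

12.2 R/h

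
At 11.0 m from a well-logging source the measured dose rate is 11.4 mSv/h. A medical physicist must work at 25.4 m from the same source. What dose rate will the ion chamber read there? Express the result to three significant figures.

2.14 mSv/h

Using I₁d₁² = I₂d₂², scaling from 11.0 m to 25.4 m:
(11.0/25.4)² = 0.1876, so 11.4 × 0.1876 = 2.139 mSv/h.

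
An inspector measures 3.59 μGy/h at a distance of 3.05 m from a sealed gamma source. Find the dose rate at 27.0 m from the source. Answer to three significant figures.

0.0458 μGy/h

Since intensity falls as 1/r², the rate at 27.0 m is
3.59 × (3.05/27.0)² = 3.59 × 0.01276 = 0.04581 μGy/h.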